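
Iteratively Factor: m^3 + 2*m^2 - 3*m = (m - 1)*(m^2 + 3*m) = (m - 1)*(m + 3)*(m)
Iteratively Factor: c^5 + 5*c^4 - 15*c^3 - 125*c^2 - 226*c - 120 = (c + 4)*(c^4 + c^3 - 19*c^2 - 49*c - 30) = (c + 1)*(c + 4)*(c^3 - 19*c - 30) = (c + 1)*(c + 3)*(c + 4)*(c^2 - 3*c - 10) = (c - 5)*(c + 1)*(c + 3)*(c + 4)*(c + 2)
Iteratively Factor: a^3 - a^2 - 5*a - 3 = (a + 1)*(a^2 - 2*a - 3) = (a - 3)*(a + 1)*(a + 1)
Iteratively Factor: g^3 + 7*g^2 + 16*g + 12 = (g + 3)*(g^2 + 4*g + 4) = (g + 2)*(g + 3)*(g + 2)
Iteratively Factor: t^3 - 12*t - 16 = (t - 4)*(t^2 + 4*t + 4) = (t - 4)*(t + 2)*(t + 2)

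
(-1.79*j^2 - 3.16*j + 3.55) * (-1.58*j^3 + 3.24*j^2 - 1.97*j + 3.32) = 2.8282*j^5 - 0.8068*j^4 - 12.3211*j^3 + 11.7844*j^2 - 17.4847*j + 11.786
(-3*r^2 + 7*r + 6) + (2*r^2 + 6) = -r^2 + 7*r + 12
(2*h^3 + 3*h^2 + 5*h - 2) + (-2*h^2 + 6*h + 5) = 2*h^3 + h^2 + 11*h + 3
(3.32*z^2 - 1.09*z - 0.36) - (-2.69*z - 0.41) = 3.32*z^2 + 1.6*z + 0.05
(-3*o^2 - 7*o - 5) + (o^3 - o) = o^3 - 3*o^2 - 8*o - 5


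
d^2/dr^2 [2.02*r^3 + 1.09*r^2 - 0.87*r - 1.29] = 12.12*r + 2.18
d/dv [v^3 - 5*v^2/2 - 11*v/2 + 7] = 3*v^2 - 5*v - 11/2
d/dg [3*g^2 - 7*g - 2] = 6*g - 7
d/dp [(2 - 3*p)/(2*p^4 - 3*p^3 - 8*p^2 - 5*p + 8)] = 2*(9*p^4 - 17*p^3 - 3*p^2 + 16*p - 7)/(4*p^8 - 12*p^7 - 23*p^6 + 28*p^5 + 126*p^4 + 32*p^3 - 103*p^2 - 80*p + 64)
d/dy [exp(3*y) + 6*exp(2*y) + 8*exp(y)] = (3*exp(2*y) + 12*exp(y) + 8)*exp(y)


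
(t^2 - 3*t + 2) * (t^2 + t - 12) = t^4 - 2*t^3 - 13*t^2 + 38*t - 24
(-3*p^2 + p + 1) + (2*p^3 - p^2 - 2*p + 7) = 2*p^3 - 4*p^2 - p + 8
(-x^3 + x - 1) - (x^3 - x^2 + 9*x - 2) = -2*x^3 + x^2 - 8*x + 1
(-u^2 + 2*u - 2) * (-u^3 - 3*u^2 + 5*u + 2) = u^5 + u^4 - 9*u^3 + 14*u^2 - 6*u - 4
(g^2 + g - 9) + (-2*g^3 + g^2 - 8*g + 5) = -2*g^3 + 2*g^2 - 7*g - 4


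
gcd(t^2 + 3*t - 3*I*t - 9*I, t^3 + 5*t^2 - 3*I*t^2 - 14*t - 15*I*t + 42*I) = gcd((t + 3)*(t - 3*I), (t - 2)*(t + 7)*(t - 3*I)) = t - 3*I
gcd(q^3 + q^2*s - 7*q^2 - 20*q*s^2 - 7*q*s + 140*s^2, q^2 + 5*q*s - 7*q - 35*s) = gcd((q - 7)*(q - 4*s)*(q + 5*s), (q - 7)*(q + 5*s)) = q^2 + 5*q*s - 7*q - 35*s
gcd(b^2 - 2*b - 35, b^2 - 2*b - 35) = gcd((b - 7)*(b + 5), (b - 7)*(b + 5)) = b^2 - 2*b - 35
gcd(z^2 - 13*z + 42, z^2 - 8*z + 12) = z - 6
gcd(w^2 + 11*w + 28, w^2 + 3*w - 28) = w + 7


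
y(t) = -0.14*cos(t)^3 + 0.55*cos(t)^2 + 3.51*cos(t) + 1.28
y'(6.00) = 1.17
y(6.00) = 5.03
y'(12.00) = 2.22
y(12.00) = 4.55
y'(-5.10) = -3.58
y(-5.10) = 2.68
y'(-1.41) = 3.63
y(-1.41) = 1.86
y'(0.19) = -0.79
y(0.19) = 5.12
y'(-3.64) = -1.06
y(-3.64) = -1.28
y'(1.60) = -3.48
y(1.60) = 1.18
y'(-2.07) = 2.53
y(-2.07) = -0.26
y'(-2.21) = 2.17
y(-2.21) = -0.59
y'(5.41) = 3.10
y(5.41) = 3.72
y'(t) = 0.42*sin(t)*cos(t)^2 - 1.1*sin(t)*cos(t) - 3.51*sin(t)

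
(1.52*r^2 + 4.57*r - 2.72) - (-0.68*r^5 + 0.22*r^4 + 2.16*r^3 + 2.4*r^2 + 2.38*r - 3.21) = 0.68*r^5 - 0.22*r^4 - 2.16*r^3 - 0.88*r^2 + 2.19*r + 0.49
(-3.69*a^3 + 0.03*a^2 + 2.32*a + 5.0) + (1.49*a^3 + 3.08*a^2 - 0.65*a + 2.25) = -2.2*a^3 + 3.11*a^2 + 1.67*a + 7.25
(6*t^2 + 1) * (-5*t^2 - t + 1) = -30*t^4 - 6*t^3 + t^2 - t + 1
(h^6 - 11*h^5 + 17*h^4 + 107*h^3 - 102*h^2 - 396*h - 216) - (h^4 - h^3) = h^6 - 11*h^5 + 16*h^4 + 108*h^3 - 102*h^2 - 396*h - 216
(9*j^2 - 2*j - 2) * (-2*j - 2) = -18*j^3 - 14*j^2 + 8*j + 4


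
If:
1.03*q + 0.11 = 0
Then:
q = -0.11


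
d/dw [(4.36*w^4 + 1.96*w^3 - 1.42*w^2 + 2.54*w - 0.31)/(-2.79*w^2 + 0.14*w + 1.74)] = (-24.3288*w^5 - 3.6372*w^4 + 30.8944*w^3 + 17.119*w^2 - 6.6714*w + 4.463)/(7.7841*w^4 - 0.7812*w^3 - 9.6896*w^2 + 0.4872*w + 3.0276)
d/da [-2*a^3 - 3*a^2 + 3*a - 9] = -6*a^2 - 6*a + 3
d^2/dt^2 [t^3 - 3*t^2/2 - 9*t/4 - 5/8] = 6*t - 3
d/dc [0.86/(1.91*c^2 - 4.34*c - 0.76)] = (3.7324 - 3.2852*c)/(-1.91*c^2 + 4.34*c + 0.76)^2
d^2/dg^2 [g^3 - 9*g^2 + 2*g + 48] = 6*g - 18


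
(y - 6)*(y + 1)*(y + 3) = y^3 - 2*y^2 - 21*y - 18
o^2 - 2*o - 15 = (o - 5)*(o + 3)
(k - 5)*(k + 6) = k^2 + k - 30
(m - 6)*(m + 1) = m^2 - 5*m - 6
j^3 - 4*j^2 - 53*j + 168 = (j - 8)*(j - 3)*(j + 7)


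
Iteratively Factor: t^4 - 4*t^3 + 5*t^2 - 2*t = (t)*(t^3 - 4*t^2 + 5*t - 2) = t*(t - 1)*(t^2 - 3*t + 2) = t*(t - 2)*(t - 1)*(t - 1)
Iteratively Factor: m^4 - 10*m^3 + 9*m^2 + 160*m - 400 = (m - 5)*(m^3 - 5*m^2 - 16*m + 80) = (m - 5)*(m - 4)*(m^2 - m - 20) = (m - 5)*(m - 4)*(m + 4)*(m - 5)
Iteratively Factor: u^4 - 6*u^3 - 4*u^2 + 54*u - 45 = (u - 3)*(u^3 - 3*u^2 - 13*u + 15) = (u - 3)*(u + 3)*(u^2 - 6*u + 5) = (u - 5)*(u - 3)*(u + 3)*(u - 1)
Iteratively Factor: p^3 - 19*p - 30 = (p + 2)*(p^2 - 2*p - 15) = (p - 5)*(p + 2)*(p + 3)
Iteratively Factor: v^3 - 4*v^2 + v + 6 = (v + 1)*(v^2 - 5*v + 6) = (v - 2)*(v + 1)*(v - 3)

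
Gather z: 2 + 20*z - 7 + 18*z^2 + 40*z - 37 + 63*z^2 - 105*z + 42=81*z^2 - 45*z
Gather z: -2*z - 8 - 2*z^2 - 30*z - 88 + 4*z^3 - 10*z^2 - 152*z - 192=4*z^3 - 12*z^2 - 184*z - 288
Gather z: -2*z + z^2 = z^2 - 2*z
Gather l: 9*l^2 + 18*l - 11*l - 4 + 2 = 9*l^2 + 7*l - 2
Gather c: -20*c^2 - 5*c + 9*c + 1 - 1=-20*c^2 + 4*c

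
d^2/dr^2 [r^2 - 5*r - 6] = 2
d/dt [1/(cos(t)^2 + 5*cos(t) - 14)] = (2*cos(t) + 5)*sin(t)/(cos(t)^2 + 5*cos(t) - 14)^2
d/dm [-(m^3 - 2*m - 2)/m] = -2*m - 2/m^2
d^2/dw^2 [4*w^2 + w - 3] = 8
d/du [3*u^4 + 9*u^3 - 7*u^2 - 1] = u*(12*u^2 + 27*u - 14)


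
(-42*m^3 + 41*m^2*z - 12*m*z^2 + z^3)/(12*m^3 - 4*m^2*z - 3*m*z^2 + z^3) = (-7*m + z)/(2*m + z)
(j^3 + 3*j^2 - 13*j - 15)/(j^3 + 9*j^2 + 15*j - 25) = (j^2 - 2*j - 3)/(j^2 + 4*j - 5)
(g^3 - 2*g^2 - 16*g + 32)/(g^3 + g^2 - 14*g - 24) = (g^2 + 2*g - 8)/(g^2 + 5*g + 6)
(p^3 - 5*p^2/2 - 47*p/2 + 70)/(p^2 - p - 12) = (2*p^2 + 3*p - 35)/(2*(p + 3))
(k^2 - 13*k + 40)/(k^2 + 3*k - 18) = (k^2 - 13*k + 40)/(k^2 + 3*k - 18)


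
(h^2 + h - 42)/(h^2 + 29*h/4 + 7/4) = 4*(h - 6)/(4*h + 1)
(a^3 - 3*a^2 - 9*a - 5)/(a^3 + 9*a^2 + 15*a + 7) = (a - 5)/(a + 7)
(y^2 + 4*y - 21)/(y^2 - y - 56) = (y - 3)/(y - 8)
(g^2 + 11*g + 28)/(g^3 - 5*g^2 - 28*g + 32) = (g + 7)/(g^2 - 9*g + 8)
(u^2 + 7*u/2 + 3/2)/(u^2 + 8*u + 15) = (u + 1/2)/(u + 5)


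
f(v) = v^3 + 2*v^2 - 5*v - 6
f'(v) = 3*v^2 + 4*v - 5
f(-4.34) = -28.38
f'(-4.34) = 34.15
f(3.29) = 34.81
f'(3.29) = 40.63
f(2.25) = 4.27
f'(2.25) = 19.19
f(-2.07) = 4.05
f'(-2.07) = -0.43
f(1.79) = -2.81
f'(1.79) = 11.77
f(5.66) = 211.09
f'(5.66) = 113.75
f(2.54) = 10.59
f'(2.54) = 24.51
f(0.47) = -7.80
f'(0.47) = -2.46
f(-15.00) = -2856.00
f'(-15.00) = 610.00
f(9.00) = 840.00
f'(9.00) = 274.00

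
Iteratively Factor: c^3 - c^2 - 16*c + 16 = (c + 4)*(c^2 - 5*c + 4) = (c - 1)*(c + 4)*(c - 4)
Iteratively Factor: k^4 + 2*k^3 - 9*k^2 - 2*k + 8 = (k + 1)*(k^3 + k^2 - 10*k + 8) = (k - 2)*(k + 1)*(k^2 + 3*k - 4) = (k - 2)*(k + 1)*(k + 4)*(k - 1)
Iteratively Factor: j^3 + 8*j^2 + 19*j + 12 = (j + 1)*(j^2 + 7*j + 12) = (j + 1)*(j + 4)*(j + 3)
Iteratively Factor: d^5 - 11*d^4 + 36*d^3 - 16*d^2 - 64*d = (d - 4)*(d^4 - 7*d^3 + 8*d^2 + 16*d) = d*(d - 4)*(d^3 - 7*d^2 + 8*d + 16) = d*(d - 4)*(d + 1)*(d^2 - 8*d + 16) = d*(d - 4)^2*(d + 1)*(d - 4)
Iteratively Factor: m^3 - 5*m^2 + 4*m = (m - 4)*(m^2 - m) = m*(m - 4)*(m - 1)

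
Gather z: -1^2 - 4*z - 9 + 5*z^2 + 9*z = 5*z^2 + 5*z - 10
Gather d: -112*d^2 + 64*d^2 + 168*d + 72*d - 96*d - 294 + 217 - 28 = -48*d^2 + 144*d - 105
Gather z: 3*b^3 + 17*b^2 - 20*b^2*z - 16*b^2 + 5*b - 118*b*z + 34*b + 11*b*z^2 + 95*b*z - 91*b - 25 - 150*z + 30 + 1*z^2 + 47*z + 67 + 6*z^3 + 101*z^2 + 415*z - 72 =3*b^3 + b^2 - 52*b + 6*z^3 + z^2*(11*b + 102) + z*(-20*b^2 - 23*b + 312)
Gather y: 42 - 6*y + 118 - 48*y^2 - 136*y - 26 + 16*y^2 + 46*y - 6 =-32*y^2 - 96*y + 128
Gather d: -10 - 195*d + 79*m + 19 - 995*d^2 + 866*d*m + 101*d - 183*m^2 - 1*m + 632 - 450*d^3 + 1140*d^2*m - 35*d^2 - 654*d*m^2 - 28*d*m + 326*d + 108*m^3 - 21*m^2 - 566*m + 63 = -450*d^3 + d^2*(1140*m - 1030) + d*(-654*m^2 + 838*m + 232) + 108*m^3 - 204*m^2 - 488*m + 704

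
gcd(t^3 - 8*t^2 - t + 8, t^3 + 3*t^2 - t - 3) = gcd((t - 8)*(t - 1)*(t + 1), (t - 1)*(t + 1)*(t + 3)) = t^2 - 1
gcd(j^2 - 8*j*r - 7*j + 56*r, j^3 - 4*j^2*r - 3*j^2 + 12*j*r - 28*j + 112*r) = j - 7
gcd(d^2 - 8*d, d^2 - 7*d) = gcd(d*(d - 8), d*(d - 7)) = d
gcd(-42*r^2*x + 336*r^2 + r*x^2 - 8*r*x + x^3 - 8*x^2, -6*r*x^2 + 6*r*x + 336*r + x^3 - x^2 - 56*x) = -6*r*x + 48*r + x^2 - 8*x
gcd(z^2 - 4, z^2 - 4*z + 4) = z - 2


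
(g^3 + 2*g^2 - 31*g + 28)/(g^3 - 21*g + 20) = (g + 7)/(g + 5)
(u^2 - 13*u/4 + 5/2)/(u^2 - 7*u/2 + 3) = (4*u - 5)/(2*(2*u - 3))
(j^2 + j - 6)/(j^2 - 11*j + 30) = (j^2 + j - 6)/(j^2 - 11*j + 30)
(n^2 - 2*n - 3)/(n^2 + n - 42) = (n^2 - 2*n - 3)/(n^2 + n - 42)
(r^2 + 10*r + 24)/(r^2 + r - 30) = (r + 4)/(r - 5)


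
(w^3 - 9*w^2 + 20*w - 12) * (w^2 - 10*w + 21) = w^5 - 19*w^4 + 131*w^3 - 401*w^2 + 540*w - 252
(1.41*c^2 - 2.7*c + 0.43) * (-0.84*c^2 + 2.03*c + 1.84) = -1.1844*c^4 + 5.1303*c^3 - 3.2478*c^2 - 4.0951*c + 0.7912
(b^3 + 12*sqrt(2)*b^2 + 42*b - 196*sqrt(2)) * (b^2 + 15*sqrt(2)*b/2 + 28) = b^5 + 39*sqrt(2)*b^4/2 + 250*b^3 + 455*sqrt(2)*b^2 - 1764*b - 5488*sqrt(2)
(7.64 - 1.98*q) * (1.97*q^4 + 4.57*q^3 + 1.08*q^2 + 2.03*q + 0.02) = -3.9006*q^5 + 6.0022*q^4 + 32.7764*q^3 + 4.2318*q^2 + 15.4696*q + 0.1528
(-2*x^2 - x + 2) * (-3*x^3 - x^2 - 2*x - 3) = 6*x^5 + 5*x^4 - x^3 + 6*x^2 - x - 6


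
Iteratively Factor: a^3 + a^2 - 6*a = (a + 3)*(a^2 - 2*a) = a*(a + 3)*(a - 2)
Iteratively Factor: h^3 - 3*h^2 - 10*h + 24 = (h + 3)*(h^2 - 6*h + 8) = (h - 2)*(h + 3)*(h - 4)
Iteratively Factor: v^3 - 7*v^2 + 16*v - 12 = (v - 3)*(v^2 - 4*v + 4) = (v - 3)*(v - 2)*(v - 2)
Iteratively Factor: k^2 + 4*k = (k + 4)*(k)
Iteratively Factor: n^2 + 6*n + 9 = (n + 3)*(n + 3)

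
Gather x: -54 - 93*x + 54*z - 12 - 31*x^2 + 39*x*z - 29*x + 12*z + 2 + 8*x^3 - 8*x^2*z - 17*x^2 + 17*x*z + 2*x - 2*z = 8*x^3 + x^2*(-8*z - 48) + x*(56*z - 120) + 64*z - 64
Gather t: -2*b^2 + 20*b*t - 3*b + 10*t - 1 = -2*b^2 - 3*b + t*(20*b + 10) - 1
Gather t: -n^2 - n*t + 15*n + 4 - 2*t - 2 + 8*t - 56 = -n^2 + 15*n + t*(6 - n) - 54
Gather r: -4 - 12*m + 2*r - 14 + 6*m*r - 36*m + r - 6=-48*m + r*(6*m + 3) - 24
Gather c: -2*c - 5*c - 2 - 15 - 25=-7*c - 42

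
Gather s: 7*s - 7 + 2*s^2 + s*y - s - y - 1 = 2*s^2 + s*(y + 6) - y - 8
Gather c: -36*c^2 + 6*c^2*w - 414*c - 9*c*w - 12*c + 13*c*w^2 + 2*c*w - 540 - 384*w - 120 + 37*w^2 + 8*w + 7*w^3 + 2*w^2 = c^2*(6*w - 36) + c*(13*w^2 - 7*w - 426) + 7*w^3 + 39*w^2 - 376*w - 660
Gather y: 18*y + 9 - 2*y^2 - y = -2*y^2 + 17*y + 9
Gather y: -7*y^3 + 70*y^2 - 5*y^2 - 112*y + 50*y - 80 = -7*y^3 + 65*y^2 - 62*y - 80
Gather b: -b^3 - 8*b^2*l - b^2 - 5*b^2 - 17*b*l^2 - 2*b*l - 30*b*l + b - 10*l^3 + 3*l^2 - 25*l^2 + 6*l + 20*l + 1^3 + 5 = -b^3 + b^2*(-8*l - 6) + b*(-17*l^2 - 32*l + 1) - 10*l^3 - 22*l^2 + 26*l + 6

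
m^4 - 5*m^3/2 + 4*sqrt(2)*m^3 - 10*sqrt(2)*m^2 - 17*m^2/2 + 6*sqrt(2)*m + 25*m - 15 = (m - 3/2)*(m - 1)*(m - sqrt(2))*(m + 5*sqrt(2))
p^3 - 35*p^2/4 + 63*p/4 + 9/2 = (p - 6)*(p - 3)*(p + 1/4)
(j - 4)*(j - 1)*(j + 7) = j^3 + 2*j^2 - 31*j + 28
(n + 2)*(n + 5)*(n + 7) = n^3 + 14*n^2 + 59*n + 70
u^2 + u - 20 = (u - 4)*(u + 5)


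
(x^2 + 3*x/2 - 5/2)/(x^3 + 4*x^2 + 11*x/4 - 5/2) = 2*(x - 1)/(2*x^2 + 3*x - 2)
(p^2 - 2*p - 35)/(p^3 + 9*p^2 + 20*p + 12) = (p^2 - 2*p - 35)/(p^3 + 9*p^2 + 20*p + 12)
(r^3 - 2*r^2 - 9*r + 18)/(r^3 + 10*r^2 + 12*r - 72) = (r^2 - 9)/(r^2 + 12*r + 36)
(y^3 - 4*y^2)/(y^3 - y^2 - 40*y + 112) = y^2/(y^2 + 3*y - 28)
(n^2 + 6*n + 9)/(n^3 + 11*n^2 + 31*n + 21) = (n + 3)/(n^2 + 8*n + 7)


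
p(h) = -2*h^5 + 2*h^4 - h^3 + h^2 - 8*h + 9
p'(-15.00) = -533963.00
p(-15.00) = 1623729.00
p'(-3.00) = -1067.00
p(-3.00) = 717.00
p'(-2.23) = -363.39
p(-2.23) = 202.66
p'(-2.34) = -431.43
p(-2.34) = 246.29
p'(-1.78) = -166.57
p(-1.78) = 87.86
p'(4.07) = -2254.16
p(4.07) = -1759.21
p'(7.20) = -24036.99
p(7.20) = -33693.59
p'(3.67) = -1459.73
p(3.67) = -1025.06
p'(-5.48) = -10443.83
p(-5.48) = 11935.09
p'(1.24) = -18.52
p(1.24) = -2.42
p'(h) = -10*h^4 + 8*h^3 - 3*h^2 + 2*h - 8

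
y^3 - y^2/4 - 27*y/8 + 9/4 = (y - 3/2)*(y - 3/4)*(y + 2)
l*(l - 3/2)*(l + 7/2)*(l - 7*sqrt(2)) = l^4 - 7*sqrt(2)*l^3 + 2*l^3 - 14*sqrt(2)*l^2 - 21*l^2/4 + 147*sqrt(2)*l/4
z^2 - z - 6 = (z - 3)*(z + 2)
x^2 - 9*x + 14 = (x - 7)*(x - 2)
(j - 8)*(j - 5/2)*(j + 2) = j^3 - 17*j^2/2 - j + 40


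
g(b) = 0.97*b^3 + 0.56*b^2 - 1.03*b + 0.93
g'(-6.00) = 97.01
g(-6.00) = -182.25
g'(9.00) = 244.76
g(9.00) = 744.15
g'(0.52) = 0.34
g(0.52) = 0.68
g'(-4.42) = 50.87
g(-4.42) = -67.34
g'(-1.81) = 6.48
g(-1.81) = -1.12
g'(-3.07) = 22.96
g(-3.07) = -18.70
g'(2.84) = 25.62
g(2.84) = 24.74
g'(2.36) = 17.82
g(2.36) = 14.37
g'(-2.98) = 21.47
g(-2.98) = -16.70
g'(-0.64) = -0.55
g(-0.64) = 1.56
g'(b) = 2.91*b^2 + 1.12*b - 1.03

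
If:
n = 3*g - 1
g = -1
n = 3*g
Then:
No Solution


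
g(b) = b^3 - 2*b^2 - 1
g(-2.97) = -44.84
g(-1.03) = -4.21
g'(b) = 3*b^2 - 4*b = b*(3*b - 4)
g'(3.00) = 15.00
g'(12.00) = 384.00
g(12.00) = 1439.00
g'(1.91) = 3.30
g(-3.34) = -60.57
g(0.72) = -1.66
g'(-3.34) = 46.83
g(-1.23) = -5.89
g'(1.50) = 0.75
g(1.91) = -1.33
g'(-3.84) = 59.60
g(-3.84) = -87.11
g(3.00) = 8.00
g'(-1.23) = 9.46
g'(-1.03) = 7.30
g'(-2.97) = 38.34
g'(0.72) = -1.32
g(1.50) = -2.12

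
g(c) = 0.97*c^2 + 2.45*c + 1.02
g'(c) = 1.94*c + 2.45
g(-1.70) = -0.34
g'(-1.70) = -0.85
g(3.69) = 23.27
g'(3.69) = 9.61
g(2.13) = 10.64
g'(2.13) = 6.58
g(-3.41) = 3.94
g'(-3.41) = -4.17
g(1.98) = 9.67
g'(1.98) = 6.29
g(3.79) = 24.24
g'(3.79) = 9.80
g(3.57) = 22.13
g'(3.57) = 9.38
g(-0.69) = -0.21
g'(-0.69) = 1.11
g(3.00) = 17.10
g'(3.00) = 8.27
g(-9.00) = 57.54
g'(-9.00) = -15.01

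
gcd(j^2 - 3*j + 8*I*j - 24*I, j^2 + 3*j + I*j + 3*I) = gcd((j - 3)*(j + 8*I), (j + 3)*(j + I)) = 1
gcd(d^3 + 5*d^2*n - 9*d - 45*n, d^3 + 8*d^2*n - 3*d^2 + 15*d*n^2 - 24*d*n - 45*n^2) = d^2 + 5*d*n - 3*d - 15*n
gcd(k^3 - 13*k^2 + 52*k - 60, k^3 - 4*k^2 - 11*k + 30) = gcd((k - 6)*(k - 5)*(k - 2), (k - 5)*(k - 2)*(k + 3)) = k^2 - 7*k + 10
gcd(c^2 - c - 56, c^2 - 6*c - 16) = c - 8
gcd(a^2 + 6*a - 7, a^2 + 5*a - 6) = a - 1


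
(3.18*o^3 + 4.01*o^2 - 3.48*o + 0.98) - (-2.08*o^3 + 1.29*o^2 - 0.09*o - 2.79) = 5.26*o^3 + 2.72*o^2 - 3.39*o + 3.77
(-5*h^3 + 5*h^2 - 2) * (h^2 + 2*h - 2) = -5*h^5 - 5*h^4 + 20*h^3 - 12*h^2 - 4*h + 4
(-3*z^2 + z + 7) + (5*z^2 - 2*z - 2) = 2*z^2 - z + 5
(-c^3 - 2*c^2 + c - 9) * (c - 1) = -c^4 - c^3 + 3*c^2 - 10*c + 9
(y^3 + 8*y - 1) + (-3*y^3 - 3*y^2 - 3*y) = -2*y^3 - 3*y^2 + 5*y - 1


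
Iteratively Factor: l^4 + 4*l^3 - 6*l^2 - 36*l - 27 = (l + 3)*(l^3 + l^2 - 9*l - 9) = (l + 3)^2*(l^2 - 2*l - 3) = (l + 1)*(l + 3)^2*(l - 3)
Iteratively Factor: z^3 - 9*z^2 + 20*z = (z - 5)*(z^2 - 4*z) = (z - 5)*(z - 4)*(z)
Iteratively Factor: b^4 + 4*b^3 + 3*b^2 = (b + 3)*(b^3 + b^2) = b*(b + 3)*(b^2 + b) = b*(b + 1)*(b + 3)*(b)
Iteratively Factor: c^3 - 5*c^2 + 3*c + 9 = (c - 3)*(c^2 - 2*c - 3) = (c - 3)*(c + 1)*(c - 3)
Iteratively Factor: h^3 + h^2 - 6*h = (h)*(h^2 + h - 6) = h*(h - 2)*(h + 3)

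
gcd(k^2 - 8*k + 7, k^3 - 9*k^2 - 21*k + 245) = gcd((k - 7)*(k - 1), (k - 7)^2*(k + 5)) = k - 7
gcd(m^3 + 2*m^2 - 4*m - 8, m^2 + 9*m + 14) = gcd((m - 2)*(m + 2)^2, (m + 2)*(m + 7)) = m + 2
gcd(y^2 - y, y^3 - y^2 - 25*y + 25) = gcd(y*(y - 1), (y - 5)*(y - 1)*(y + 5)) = y - 1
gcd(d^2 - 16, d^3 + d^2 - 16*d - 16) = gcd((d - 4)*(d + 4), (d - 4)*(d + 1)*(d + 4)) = d^2 - 16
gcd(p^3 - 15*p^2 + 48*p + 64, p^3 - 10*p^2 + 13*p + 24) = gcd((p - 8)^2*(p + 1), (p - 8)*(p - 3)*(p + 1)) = p^2 - 7*p - 8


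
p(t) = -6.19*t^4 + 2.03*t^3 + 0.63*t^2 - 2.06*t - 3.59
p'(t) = -24.76*t^3 + 6.09*t^2 + 1.26*t - 2.06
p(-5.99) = -8373.83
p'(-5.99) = 5530.37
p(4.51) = -2374.77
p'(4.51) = -2143.84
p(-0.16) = -3.26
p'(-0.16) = -2.00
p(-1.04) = -10.29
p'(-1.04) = 31.07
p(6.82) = -12735.86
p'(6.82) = -7564.44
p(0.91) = -7.66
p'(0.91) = -14.53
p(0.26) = -4.08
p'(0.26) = -1.76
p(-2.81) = -423.81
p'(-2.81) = 591.86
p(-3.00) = -547.94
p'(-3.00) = 717.49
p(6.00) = -7577.03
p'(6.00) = -5123.42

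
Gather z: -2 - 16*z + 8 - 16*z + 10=16 - 32*z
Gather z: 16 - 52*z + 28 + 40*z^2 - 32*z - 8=40*z^2 - 84*z + 36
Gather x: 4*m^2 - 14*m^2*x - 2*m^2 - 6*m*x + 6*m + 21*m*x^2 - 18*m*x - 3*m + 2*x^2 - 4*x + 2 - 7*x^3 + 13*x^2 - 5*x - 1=2*m^2 + 3*m - 7*x^3 + x^2*(21*m + 15) + x*(-14*m^2 - 24*m - 9) + 1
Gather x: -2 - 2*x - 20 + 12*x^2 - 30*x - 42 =12*x^2 - 32*x - 64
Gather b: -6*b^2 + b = -6*b^2 + b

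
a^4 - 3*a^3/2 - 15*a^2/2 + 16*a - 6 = (a - 2)^2*(a - 1/2)*(a + 3)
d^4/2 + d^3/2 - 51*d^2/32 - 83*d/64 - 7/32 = (d/2 + 1)*(d - 7/4)*(d + 1/4)*(d + 1/2)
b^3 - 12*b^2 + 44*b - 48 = (b - 6)*(b - 4)*(b - 2)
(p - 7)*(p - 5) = p^2 - 12*p + 35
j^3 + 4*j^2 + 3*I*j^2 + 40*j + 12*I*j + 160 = (j + 4)*(j - 5*I)*(j + 8*I)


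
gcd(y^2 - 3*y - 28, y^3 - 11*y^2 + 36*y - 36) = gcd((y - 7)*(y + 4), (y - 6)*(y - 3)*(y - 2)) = 1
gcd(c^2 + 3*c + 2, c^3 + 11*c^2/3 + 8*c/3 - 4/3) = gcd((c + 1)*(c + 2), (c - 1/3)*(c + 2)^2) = c + 2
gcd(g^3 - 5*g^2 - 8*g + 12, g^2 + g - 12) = 1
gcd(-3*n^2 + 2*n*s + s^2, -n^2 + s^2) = -n + s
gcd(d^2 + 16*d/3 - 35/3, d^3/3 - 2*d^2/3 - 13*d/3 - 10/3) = 1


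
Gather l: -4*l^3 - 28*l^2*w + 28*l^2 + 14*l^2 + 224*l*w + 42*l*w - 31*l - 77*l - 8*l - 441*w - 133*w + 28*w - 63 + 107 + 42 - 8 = -4*l^3 + l^2*(42 - 28*w) + l*(266*w - 116) - 546*w + 78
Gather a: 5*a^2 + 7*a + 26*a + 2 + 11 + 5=5*a^2 + 33*a + 18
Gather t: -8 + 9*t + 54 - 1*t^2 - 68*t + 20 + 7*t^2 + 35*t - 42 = 6*t^2 - 24*t + 24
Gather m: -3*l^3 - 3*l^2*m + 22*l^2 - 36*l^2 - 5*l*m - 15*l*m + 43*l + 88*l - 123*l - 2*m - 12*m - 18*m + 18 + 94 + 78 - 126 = -3*l^3 - 14*l^2 + 8*l + m*(-3*l^2 - 20*l - 32) + 64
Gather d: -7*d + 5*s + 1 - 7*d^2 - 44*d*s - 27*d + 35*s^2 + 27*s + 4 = -7*d^2 + d*(-44*s - 34) + 35*s^2 + 32*s + 5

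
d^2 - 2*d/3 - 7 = (d - 3)*(d + 7/3)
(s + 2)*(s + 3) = s^2 + 5*s + 6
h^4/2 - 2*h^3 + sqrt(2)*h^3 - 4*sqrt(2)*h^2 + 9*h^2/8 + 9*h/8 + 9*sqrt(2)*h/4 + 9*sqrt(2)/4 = (h/2 + sqrt(2))*(h - 3)*(h - 3/2)*(h + 1/2)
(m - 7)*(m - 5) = m^2 - 12*m + 35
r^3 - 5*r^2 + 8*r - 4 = (r - 2)^2*(r - 1)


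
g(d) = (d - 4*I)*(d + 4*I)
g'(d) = 2*d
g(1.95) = 19.80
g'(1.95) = 3.90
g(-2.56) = 22.55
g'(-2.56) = -5.12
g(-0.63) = 16.40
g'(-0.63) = -1.26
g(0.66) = 16.44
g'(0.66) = 1.32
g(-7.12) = 66.69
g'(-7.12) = -14.24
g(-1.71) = 18.92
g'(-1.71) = -3.42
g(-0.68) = 16.46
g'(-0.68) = -1.36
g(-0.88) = 16.77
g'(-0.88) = -1.76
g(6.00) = 52.00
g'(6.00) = 12.00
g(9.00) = 97.00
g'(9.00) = 18.00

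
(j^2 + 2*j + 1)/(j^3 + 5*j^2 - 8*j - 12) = (j + 1)/(j^2 + 4*j - 12)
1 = 1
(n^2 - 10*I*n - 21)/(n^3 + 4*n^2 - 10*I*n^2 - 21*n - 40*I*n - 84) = 1/(n + 4)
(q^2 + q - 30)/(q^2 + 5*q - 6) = (q - 5)/(q - 1)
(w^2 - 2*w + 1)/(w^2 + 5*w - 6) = (w - 1)/(w + 6)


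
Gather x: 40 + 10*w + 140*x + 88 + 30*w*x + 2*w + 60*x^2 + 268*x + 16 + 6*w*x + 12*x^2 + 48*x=12*w + 72*x^2 + x*(36*w + 456) + 144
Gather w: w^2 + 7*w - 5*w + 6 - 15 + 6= w^2 + 2*w - 3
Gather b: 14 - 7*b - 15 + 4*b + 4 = 3 - 3*b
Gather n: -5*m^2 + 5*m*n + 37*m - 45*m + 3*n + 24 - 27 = -5*m^2 - 8*m + n*(5*m + 3) - 3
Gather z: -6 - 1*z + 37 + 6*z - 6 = 5*z + 25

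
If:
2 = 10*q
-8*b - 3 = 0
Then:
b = -3/8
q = 1/5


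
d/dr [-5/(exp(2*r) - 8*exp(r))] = 10*(exp(r) - 4)*exp(-r)/(exp(r) - 8)^2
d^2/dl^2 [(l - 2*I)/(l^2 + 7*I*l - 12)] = 2*((l - 2*I)*(2*l + 7*I)^2 - (3*l + 5*I)*(l^2 + 7*I*l - 12))/(l^2 + 7*I*l - 12)^3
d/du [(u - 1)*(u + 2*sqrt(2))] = 2*u - 1 + 2*sqrt(2)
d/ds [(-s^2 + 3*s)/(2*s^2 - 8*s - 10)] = (s^2 + 10*s - 15)/(2*(s^4 - 8*s^3 + 6*s^2 + 40*s + 25))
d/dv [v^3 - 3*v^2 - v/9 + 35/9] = 3*v^2 - 6*v - 1/9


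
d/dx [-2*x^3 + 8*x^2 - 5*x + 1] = -6*x^2 + 16*x - 5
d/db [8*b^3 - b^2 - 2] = 2*b*(12*b - 1)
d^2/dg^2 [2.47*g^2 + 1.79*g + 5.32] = 4.94000000000000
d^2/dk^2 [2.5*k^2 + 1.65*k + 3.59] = 5.00000000000000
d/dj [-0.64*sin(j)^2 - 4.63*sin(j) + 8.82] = -(1.28*sin(j) + 4.63)*cos(j)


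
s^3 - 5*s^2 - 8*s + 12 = (s - 6)*(s - 1)*(s + 2)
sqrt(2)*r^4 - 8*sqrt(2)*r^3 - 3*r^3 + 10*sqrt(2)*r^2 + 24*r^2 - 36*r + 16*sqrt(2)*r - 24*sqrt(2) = (r - 6)*(r - 2)*(r - 2*sqrt(2))*(sqrt(2)*r + 1)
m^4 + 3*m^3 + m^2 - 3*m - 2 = (m - 1)*(m + 1)^2*(m + 2)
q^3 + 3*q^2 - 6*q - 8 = (q - 2)*(q + 1)*(q + 4)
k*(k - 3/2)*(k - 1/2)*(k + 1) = k^4 - k^3 - 5*k^2/4 + 3*k/4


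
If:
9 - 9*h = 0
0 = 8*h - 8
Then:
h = 1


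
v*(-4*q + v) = -4*q*v + v^2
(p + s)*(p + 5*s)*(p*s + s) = p^3*s + 6*p^2*s^2 + p^2*s + 5*p*s^3 + 6*p*s^2 + 5*s^3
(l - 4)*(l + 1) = l^2 - 3*l - 4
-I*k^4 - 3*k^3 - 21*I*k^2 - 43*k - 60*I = (k - 5*I)*(k - 3*I)*(k + 4*I)*(-I*k + 1)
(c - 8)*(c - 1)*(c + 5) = c^3 - 4*c^2 - 37*c + 40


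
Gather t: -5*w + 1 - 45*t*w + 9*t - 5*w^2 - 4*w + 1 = t*(9 - 45*w) - 5*w^2 - 9*w + 2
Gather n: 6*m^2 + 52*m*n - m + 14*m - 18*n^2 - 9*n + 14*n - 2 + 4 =6*m^2 + 13*m - 18*n^2 + n*(52*m + 5) + 2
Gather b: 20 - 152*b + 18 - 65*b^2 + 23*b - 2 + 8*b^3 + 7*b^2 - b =8*b^3 - 58*b^2 - 130*b + 36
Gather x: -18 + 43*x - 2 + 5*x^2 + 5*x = 5*x^2 + 48*x - 20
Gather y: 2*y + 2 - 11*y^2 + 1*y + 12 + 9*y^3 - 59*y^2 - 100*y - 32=9*y^3 - 70*y^2 - 97*y - 18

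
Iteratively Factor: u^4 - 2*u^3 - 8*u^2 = (u)*(u^3 - 2*u^2 - 8*u) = u*(u + 2)*(u^2 - 4*u) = u*(u - 4)*(u + 2)*(u)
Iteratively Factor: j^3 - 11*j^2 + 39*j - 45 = (j - 3)*(j^2 - 8*j + 15) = (j - 3)^2*(j - 5)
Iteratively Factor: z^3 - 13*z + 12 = (z + 4)*(z^2 - 4*z + 3) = (z - 1)*(z + 4)*(z - 3)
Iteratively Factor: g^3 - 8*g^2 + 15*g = (g)*(g^2 - 8*g + 15) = g*(g - 5)*(g - 3)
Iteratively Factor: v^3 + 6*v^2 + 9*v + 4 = (v + 4)*(v^2 + 2*v + 1) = (v + 1)*(v + 4)*(v + 1)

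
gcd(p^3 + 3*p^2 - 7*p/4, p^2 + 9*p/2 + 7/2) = p + 7/2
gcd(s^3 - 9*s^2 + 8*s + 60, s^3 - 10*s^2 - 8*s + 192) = s - 6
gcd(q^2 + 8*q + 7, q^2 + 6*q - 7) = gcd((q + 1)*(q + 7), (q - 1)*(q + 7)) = q + 7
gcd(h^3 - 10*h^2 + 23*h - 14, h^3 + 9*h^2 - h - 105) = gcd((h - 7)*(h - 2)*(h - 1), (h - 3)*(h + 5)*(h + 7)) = 1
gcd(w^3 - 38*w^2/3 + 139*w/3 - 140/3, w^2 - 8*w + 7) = w - 7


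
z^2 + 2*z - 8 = (z - 2)*(z + 4)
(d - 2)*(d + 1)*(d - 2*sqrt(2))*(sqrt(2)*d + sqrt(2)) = sqrt(2)*d^4 - 4*d^3 - 3*sqrt(2)*d^2 - 2*sqrt(2)*d + 12*d + 8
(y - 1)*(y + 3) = y^2 + 2*y - 3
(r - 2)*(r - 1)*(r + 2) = r^3 - r^2 - 4*r + 4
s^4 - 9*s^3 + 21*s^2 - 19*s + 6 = (s - 6)*(s - 1)^3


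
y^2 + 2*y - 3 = (y - 1)*(y + 3)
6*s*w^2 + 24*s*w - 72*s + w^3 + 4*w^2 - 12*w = (6*s + w)*(w - 2)*(w + 6)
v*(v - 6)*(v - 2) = v^3 - 8*v^2 + 12*v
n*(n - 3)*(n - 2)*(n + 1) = n^4 - 4*n^3 + n^2 + 6*n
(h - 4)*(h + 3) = h^2 - h - 12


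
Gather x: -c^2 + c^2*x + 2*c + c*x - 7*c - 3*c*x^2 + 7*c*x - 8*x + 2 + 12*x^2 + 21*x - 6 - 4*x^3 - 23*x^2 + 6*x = -c^2 - 5*c - 4*x^3 + x^2*(-3*c - 11) + x*(c^2 + 8*c + 19) - 4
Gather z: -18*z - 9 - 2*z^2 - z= -2*z^2 - 19*z - 9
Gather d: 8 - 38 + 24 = -6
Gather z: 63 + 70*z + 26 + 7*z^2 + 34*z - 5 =7*z^2 + 104*z + 84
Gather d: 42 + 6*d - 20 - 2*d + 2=4*d + 24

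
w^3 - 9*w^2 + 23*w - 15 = (w - 5)*(w - 3)*(w - 1)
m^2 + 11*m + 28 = (m + 4)*(m + 7)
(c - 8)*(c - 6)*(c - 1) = c^3 - 15*c^2 + 62*c - 48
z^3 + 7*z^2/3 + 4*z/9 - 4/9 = (z - 1/3)*(z + 2/3)*(z + 2)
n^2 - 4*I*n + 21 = (n - 7*I)*(n + 3*I)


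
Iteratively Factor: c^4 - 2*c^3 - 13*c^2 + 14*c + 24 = (c + 1)*(c^3 - 3*c^2 - 10*c + 24) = (c + 1)*(c + 3)*(c^2 - 6*c + 8) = (c - 2)*(c + 1)*(c + 3)*(c - 4)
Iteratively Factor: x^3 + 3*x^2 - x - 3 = (x - 1)*(x^2 + 4*x + 3) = (x - 1)*(x + 1)*(x + 3)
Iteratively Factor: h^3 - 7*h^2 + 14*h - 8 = (h - 2)*(h^2 - 5*h + 4) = (h - 2)*(h - 1)*(h - 4)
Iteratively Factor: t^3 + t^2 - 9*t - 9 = (t + 1)*(t^2 - 9) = (t - 3)*(t + 1)*(t + 3)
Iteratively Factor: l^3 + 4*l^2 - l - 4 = (l + 4)*(l^2 - 1) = (l + 1)*(l + 4)*(l - 1)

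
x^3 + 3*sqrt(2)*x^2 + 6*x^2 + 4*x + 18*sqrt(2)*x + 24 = (x + 6)*(x + sqrt(2))*(x + 2*sqrt(2))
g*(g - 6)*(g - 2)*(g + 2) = g^4 - 6*g^3 - 4*g^2 + 24*g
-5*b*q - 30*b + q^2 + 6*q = (-5*b + q)*(q + 6)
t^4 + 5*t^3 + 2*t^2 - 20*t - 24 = (t - 2)*(t + 2)^2*(t + 3)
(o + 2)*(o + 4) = o^2 + 6*o + 8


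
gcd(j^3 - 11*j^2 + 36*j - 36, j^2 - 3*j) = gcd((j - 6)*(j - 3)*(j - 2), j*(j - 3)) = j - 3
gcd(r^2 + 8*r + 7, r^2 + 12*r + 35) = r + 7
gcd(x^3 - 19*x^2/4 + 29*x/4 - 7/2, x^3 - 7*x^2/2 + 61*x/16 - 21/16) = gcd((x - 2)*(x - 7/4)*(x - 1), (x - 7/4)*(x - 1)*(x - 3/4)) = x^2 - 11*x/4 + 7/4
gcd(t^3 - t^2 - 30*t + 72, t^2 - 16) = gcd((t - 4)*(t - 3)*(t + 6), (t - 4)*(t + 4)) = t - 4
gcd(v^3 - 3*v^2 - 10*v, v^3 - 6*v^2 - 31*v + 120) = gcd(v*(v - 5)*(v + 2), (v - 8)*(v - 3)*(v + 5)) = 1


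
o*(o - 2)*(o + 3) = o^3 + o^2 - 6*o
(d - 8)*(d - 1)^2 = d^3 - 10*d^2 + 17*d - 8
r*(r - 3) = r^2 - 3*r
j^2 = j^2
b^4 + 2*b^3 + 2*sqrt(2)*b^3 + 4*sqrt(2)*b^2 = b^2*(b + 2)*(b + 2*sqrt(2))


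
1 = 1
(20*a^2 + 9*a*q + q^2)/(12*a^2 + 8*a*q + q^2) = (20*a^2 + 9*a*q + q^2)/(12*a^2 + 8*a*q + q^2)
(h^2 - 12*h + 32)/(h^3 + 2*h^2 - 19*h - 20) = (h - 8)/(h^2 + 6*h + 5)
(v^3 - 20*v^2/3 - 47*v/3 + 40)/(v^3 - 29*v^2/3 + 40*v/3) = (v + 3)/v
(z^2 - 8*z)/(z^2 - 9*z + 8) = z/(z - 1)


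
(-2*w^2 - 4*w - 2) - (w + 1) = -2*w^2 - 5*w - 3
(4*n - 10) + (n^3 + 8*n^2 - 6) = n^3 + 8*n^2 + 4*n - 16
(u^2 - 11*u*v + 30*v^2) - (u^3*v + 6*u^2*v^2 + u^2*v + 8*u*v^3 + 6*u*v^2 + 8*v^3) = -u^3*v - 6*u^2*v^2 - u^2*v + u^2 - 8*u*v^3 - 6*u*v^2 - 11*u*v - 8*v^3 + 30*v^2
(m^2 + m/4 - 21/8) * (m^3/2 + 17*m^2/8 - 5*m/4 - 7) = m^5/2 + 9*m^4/4 - 65*m^3/32 - 825*m^2/64 + 49*m/32 + 147/8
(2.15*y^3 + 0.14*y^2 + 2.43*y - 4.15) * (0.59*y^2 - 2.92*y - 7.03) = 1.2685*y^5 - 6.1954*y^4 - 14.0896*y^3 - 10.5283*y^2 - 4.9649*y + 29.1745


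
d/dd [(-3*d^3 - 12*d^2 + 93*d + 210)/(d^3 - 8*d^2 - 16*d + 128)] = 18*(2*d^4 - 5*d^3 - 47*d^2 + 16*d + 848)/(d^6 - 16*d^5 + 32*d^4 + 512*d^3 - 1792*d^2 - 4096*d + 16384)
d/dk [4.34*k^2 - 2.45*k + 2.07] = 8.68*k - 2.45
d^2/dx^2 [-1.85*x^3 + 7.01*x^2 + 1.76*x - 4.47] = 14.02 - 11.1*x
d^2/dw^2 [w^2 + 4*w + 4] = 2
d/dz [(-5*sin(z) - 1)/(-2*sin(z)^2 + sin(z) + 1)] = (-4*sin(z) + 5*cos(2*z) - 9)*cos(z)/(sin(z) + cos(2*z))^2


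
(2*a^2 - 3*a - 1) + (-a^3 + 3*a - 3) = -a^3 + 2*a^2 - 4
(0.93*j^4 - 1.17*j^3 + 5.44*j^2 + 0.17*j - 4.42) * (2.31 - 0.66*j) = -0.6138*j^5 + 2.9205*j^4 - 6.2931*j^3 + 12.4542*j^2 + 3.3099*j - 10.2102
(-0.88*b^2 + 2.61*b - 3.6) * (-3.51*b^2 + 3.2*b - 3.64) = 3.0888*b^4 - 11.9771*b^3 + 24.1912*b^2 - 21.0204*b + 13.104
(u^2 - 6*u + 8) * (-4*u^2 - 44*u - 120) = -4*u^4 - 20*u^3 + 112*u^2 + 368*u - 960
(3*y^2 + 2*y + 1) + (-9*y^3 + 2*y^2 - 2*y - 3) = -9*y^3 + 5*y^2 - 2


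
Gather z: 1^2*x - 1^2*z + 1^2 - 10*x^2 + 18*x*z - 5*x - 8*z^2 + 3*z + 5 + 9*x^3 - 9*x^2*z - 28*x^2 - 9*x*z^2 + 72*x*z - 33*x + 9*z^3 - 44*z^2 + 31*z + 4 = 9*x^3 - 38*x^2 - 37*x + 9*z^3 + z^2*(-9*x - 52) + z*(-9*x^2 + 90*x + 33) + 10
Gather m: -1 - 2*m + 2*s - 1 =-2*m + 2*s - 2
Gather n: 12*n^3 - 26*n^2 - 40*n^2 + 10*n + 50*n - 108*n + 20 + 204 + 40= 12*n^3 - 66*n^2 - 48*n + 264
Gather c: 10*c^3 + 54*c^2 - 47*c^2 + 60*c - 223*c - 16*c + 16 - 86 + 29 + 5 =10*c^3 + 7*c^2 - 179*c - 36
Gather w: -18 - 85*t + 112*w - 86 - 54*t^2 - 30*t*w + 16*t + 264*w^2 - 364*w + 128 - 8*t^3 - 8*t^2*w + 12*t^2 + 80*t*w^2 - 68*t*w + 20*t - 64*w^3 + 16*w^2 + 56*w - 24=-8*t^3 - 42*t^2 - 49*t - 64*w^3 + w^2*(80*t + 280) + w*(-8*t^2 - 98*t - 196)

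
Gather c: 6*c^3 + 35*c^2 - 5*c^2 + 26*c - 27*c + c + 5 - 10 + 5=6*c^3 + 30*c^2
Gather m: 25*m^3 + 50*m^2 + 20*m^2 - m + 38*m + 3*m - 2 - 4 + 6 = 25*m^3 + 70*m^2 + 40*m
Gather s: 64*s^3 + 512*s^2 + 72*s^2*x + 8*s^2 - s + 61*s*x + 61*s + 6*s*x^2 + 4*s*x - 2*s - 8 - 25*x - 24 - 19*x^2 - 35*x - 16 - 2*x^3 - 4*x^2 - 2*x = 64*s^3 + s^2*(72*x + 520) + s*(6*x^2 + 65*x + 58) - 2*x^3 - 23*x^2 - 62*x - 48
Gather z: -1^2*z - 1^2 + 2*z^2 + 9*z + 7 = 2*z^2 + 8*z + 6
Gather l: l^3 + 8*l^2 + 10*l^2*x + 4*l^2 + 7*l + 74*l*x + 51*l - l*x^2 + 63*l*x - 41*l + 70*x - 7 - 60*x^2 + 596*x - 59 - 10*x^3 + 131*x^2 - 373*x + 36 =l^3 + l^2*(10*x + 12) + l*(-x^2 + 137*x + 17) - 10*x^3 + 71*x^2 + 293*x - 30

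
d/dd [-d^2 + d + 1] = 1 - 2*d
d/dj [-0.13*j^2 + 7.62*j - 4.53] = 7.62 - 0.26*j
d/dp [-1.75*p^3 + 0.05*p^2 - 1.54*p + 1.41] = -5.25*p^2 + 0.1*p - 1.54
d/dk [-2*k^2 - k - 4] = -4*k - 1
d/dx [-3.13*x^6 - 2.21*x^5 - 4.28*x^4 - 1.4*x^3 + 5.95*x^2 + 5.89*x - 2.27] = -18.78*x^5 - 11.05*x^4 - 17.12*x^3 - 4.2*x^2 + 11.9*x + 5.89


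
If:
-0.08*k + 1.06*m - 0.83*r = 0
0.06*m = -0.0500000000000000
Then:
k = -10.375*r - 11.0416666666667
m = -0.83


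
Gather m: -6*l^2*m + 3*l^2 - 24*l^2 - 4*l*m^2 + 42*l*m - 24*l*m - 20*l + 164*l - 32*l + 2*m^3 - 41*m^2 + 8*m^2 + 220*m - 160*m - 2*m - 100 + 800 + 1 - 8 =-21*l^2 + 112*l + 2*m^3 + m^2*(-4*l - 33) + m*(-6*l^2 + 18*l + 58) + 693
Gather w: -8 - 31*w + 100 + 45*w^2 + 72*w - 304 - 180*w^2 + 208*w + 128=-135*w^2 + 249*w - 84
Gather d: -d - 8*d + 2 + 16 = 18 - 9*d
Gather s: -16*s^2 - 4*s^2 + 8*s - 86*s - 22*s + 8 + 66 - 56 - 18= -20*s^2 - 100*s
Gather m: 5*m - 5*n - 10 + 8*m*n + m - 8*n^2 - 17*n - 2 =m*(8*n + 6) - 8*n^2 - 22*n - 12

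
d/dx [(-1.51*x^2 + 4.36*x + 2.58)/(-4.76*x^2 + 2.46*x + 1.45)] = (17.039*x^2 + 20.1826*x - 0.0247999999999999)/(22.6576*x^4 - 23.4192*x^3 - 7.7524*x^2 + 7.134*x + 2.1025)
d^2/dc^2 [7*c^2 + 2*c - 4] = 14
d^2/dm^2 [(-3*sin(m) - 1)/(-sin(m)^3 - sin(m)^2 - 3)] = (-12*sin(m)^7 - 18*sin(m)^6 + 4*sin(m)^5 + 143*sin(m)^4 + 103*sin(m)^3 - 90*sin(m)^2 - 99*sin(m) - 6)/(sin(m)^3 + sin(m)^2 + 3)^3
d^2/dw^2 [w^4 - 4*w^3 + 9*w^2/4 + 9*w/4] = 12*w^2 - 24*w + 9/2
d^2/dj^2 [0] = 0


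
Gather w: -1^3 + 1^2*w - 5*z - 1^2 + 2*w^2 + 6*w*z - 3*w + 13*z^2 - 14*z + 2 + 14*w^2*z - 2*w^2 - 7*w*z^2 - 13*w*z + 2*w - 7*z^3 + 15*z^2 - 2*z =14*w^2*z + w*(-7*z^2 - 7*z) - 7*z^3 + 28*z^2 - 21*z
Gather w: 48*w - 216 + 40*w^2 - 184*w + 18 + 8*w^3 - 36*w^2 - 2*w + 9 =8*w^3 + 4*w^2 - 138*w - 189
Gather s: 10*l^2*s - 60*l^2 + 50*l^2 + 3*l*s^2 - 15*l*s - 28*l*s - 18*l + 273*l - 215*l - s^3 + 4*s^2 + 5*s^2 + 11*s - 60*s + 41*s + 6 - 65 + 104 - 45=-10*l^2 + 40*l - s^3 + s^2*(3*l + 9) + s*(10*l^2 - 43*l - 8)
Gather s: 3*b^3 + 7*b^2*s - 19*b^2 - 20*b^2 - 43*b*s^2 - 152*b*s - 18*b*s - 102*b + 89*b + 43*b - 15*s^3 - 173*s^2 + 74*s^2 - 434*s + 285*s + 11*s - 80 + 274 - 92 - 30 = 3*b^3 - 39*b^2 + 30*b - 15*s^3 + s^2*(-43*b - 99) + s*(7*b^2 - 170*b - 138) + 72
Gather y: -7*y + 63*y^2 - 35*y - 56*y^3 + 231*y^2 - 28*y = -56*y^3 + 294*y^2 - 70*y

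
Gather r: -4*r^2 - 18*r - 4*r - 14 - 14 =-4*r^2 - 22*r - 28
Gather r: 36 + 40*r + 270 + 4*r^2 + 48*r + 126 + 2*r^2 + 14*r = 6*r^2 + 102*r + 432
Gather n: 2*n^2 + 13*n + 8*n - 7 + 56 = 2*n^2 + 21*n + 49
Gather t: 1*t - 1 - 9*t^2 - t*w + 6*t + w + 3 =-9*t^2 + t*(7 - w) + w + 2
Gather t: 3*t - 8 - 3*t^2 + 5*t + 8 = -3*t^2 + 8*t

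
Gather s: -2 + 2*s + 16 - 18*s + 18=32 - 16*s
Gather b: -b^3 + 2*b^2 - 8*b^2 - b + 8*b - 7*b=-b^3 - 6*b^2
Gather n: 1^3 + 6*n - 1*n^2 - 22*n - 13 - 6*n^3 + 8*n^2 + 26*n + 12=-6*n^3 + 7*n^2 + 10*n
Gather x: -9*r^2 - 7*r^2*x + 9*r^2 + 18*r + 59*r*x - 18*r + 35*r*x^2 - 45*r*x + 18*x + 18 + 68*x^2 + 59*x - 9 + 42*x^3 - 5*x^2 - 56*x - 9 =42*x^3 + x^2*(35*r + 63) + x*(-7*r^2 + 14*r + 21)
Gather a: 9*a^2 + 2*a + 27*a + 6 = 9*a^2 + 29*a + 6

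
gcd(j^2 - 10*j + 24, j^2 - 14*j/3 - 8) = j - 6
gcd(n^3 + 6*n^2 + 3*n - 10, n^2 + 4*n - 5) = n^2 + 4*n - 5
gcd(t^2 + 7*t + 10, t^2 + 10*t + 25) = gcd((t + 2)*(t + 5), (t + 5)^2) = t + 5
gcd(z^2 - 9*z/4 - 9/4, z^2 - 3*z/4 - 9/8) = z + 3/4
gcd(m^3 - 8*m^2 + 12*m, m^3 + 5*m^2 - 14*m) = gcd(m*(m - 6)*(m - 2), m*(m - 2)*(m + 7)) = m^2 - 2*m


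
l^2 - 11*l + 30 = (l - 6)*(l - 5)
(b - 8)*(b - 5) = b^2 - 13*b + 40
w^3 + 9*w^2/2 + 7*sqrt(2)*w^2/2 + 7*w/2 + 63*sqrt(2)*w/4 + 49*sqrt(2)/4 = (w + 1)*(w + 7/2)*(w + 7*sqrt(2)/2)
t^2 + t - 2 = (t - 1)*(t + 2)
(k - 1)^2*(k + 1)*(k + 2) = k^4 + k^3 - 3*k^2 - k + 2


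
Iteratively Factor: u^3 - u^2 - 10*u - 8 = (u + 2)*(u^2 - 3*u - 4) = (u - 4)*(u + 2)*(u + 1)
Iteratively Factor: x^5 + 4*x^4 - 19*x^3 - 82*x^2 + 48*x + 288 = (x - 4)*(x^4 + 8*x^3 + 13*x^2 - 30*x - 72) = (x - 4)*(x - 2)*(x^3 + 10*x^2 + 33*x + 36) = (x - 4)*(x - 2)*(x + 4)*(x^2 + 6*x + 9) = (x - 4)*(x - 2)*(x + 3)*(x + 4)*(x + 3)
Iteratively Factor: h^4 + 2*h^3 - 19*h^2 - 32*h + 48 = (h + 4)*(h^3 - 2*h^2 - 11*h + 12) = (h - 1)*(h + 4)*(h^2 - h - 12) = (h - 1)*(h + 3)*(h + 4)*(h - 4)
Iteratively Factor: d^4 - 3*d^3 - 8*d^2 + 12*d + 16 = (d + 2)*(d^3 - 5*d^2 + 2*d + 8) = (d - 4)*(d + 2)*(d^2 - d - 2) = (d - 4)*(d + 1)*(d + 2)*(d - 2)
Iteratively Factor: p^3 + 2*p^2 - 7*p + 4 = (p - 1)*(p^2 + 3*p - 4) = (p - 1)^2*(p + 4)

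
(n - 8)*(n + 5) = n^2 - 3*n - 40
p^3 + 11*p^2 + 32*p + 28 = (p + 2)^2*(p + 7)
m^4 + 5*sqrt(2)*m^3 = m^3*(m + 5*sqrt(2))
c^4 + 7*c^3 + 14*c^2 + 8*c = c*(c + 1)*(c + 2)*(c + 4)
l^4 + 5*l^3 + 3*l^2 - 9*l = l*(l - 1)*(l + 3)^2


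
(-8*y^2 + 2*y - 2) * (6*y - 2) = -48*y^3 + 28*y^2 - 16*y + 4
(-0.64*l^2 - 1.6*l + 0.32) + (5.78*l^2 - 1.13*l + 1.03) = 5.14*l^2 - 2.73*l + 1.35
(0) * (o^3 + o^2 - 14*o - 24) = 0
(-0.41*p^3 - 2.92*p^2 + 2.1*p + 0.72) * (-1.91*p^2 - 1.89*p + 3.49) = 0.7831*p^5 + 6.3521*p^4 + 0.0768999999999993*p^3 - 15.535*p^2 + 5.9682*p + 2.5128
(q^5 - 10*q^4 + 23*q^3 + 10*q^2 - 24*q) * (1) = q^5 - 10*q^4 + 23*q^3 + 10*q^2 - 24*q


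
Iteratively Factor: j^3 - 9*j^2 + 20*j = (j - 4)*(j^2 - 5*j) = j*(j - 4)*(j - 5)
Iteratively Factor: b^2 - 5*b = (b)*(b - 5)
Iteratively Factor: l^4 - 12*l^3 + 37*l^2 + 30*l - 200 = (l - 5)*(l^3 - 7*l^2 + 2*l + 40) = (l - 5)*(l + 2)*(l^2 - 9*l + 20) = (l - 5)^2*(l + 2)*(l - 4)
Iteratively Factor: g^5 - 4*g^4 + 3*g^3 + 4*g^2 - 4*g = (g + 1)*(g^4 - 5*g^3 + 8*g^2 - 4*g) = (g - 2)*(g + 1)*(g^3 - 3*g^2 + 2*g) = (g - 2)^2*(g + 1)*(g^2 - g) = g*(g - 2)^2*(g + 1)*(g - 1)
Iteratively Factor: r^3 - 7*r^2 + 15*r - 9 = (r - 1)*(r^2 - 6*r + 9) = (r - 3)*(r - 1)*(r - 3)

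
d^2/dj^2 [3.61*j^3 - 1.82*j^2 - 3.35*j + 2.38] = 21.66*j - 3.64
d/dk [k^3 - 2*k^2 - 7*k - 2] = 3*k^2 - 4*k - 7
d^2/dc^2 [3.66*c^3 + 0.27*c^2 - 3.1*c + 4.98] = 21.96*c + 0.54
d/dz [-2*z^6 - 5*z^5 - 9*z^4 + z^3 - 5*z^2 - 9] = z*(-12*z^4 - 25*z^3 - 36*z^2 + 3*z - 10)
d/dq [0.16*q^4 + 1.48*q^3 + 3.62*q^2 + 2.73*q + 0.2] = 0.64*q^3 + 4.44*q^2 + 7.24*q + 2.73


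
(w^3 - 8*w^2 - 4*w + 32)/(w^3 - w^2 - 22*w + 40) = (w^2 - 6*w - 16)/(w^2 + w - 20)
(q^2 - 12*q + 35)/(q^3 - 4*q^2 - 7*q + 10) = (q - 7)/(q^2 + q - 2)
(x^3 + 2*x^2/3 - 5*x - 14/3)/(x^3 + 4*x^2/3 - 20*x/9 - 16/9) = 3*(3*x^2 - 4*x - 7)/(9*x^2 - 6*x - 8)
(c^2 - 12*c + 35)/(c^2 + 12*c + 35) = (c^2 - 12*c + 35)/(c^2 + 12*c + 35)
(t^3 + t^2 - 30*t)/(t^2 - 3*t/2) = 2*(t^2 + t - 30)/(2*t - 3)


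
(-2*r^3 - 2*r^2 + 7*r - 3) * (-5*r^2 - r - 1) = 10*r^5 + 12*r^4 - 31*r^3 + 10*r^2 - 4*r + 3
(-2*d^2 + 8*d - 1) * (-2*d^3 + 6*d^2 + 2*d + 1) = 4*d^5 - 28*d^4 + 46*d^3 + 8*d^2 + 6*d - 1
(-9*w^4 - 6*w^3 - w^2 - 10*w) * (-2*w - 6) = 18*w^5 + 66*w^4 + 38*w^3 + 26*w^2 + 60*w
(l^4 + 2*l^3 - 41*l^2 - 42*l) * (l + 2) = l^5 + 4*l^4 - 37*l^3 - 124*l^2 - 84*l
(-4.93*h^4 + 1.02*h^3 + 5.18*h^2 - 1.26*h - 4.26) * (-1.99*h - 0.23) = 9.8107*h^5 - 0.8959*h^4 - 10.5428*h^3 + 1.316*h^2 + 8.7672*h + 0.9798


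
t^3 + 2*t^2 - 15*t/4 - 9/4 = (t - 3/2)*(t + 1/2)*(t + 3)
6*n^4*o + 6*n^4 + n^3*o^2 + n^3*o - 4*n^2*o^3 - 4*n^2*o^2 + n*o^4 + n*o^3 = (-3*n + o)*(-2*n + o)*(n + o)*(n*o + n)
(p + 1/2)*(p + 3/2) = p^2 + 2*p + 3/4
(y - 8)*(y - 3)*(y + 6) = y^3 - 5*y^2 - 42*y + 144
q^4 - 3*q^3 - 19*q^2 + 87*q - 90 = (q - 3)^2*(q - 2)*(q + 5)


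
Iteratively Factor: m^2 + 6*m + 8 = (m + 2)*(m + 4)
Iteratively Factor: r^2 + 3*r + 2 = (r + 2)*(r + 1)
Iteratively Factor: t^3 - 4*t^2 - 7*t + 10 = (t - 1)*(t^2 - 3*t - 10) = (t - 1)*(t + 2)*(t - 5)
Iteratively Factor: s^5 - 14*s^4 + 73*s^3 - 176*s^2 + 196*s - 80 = (s - 2)*(s^4 - 12*s^3 + 49*s^2 - 78*s + 40) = (s - 2)^2*(s^3 - 10*s^2 + 29*s - 20) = (s - 4)*(s - 2)^2*(s^2 - 6*s + 5) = (s - 5)*(s - 4)*(s - 2)^2*(s - 1)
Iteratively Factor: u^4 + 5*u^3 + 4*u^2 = (u)*(u^3 + 5*u^2 + 4*u) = u*(u + 1)*(u^2 + 4*u) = u^2*(u + 1)*(u + 4)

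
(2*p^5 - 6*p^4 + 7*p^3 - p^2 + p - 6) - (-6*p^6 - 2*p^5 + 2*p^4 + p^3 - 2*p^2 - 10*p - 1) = 6*p^6 + 4*p^5 - 8*p^4 + 6*p^3 + p^2 + 11*p - 5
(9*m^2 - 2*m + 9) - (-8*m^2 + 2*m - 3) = 17*m^2 - 4*m + 12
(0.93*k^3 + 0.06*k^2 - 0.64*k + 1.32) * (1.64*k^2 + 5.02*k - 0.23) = 1.5252*k^5 + 4.767*k^4 - 0.9623*k^3 - 1.0618*k^2 + 6.7736*k - 0.3036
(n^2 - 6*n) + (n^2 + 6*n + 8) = 2*n^2 + 8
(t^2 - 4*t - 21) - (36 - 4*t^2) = 5*t^2 - 4*t - 57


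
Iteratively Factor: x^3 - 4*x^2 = (x)*(x^2 - 4*x) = x*(x - 4)*(x)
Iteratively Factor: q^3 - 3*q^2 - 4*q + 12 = (q + 2)*(q^2 - 5*q + 6) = (q - 3)*(q + 2)*(q - 2)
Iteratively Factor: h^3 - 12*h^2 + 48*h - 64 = (h - 4)*(h^2 - 8*h + 16) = (h - 4)^2*(h - 4)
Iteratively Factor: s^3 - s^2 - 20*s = (s)*(s^2 - s - 20) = s*(s - 5)*(s + 4)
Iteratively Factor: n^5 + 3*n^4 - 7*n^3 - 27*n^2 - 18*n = (n + 3)*(n^4 - 7*n^2 - 6*n) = n*(n + 3)*(n^3 - 7*n - 6) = n*(n + 1)*(n + 3)*(n^2 - n - 6) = n*(n - 3)*(n + 1)*(n + 3)*(n + 2)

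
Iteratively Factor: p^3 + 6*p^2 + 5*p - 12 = (p - 1)*(p^2 + 7*p + 12) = (p - 1)*(p + 4)*(p + 3)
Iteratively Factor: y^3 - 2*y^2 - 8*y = (y - 4)*(y^2 + 2*y) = (y - 4)*(y + 2)*(y)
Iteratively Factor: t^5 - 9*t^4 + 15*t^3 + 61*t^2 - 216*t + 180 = (t - 2)*(t^4 - 7*t^3 + t^2 + 63*t - 90) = (t - 2)*(t + 3)*(t^3 - 10*t^2 + 31*t - 30) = (t - 3)*(t - 2)*(t + 3)*(t^2 - 7*t + 10) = (t - 5)*(t - 3)*(t - 2)*(t + 3)*(t - 2)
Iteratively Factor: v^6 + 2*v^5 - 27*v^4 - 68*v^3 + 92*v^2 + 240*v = (v + 2)*(v^5 - 27*v^3 - 14*v^2 + 120*v) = (v + 2)*(v + 4)*(v^4 - 4*v^3 - 11*v^2 + 30*v) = (v - 2)*(v + 2)*(v + 4)*(v^3 - 2*v^2 - 15*v) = v*(v - 2)*(v + 2)*(v + 4)*(v^2 - 2*v - 15) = v*(v - 5)*(v - 2)*(v + 2)*(v + 4)*(v + 3)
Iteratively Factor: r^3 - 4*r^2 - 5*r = (r)*(r^2 - 4*r - 5) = r*(r - 5)*(r + 1)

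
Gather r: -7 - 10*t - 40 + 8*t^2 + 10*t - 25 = 8*t^2 - 72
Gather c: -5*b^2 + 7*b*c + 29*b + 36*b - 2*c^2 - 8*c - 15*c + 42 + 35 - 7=-5*b^2 + 65*b - 2*c^2 + c*(7*b - 23) + 70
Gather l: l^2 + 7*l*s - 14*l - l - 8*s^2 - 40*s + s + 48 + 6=l^2 + l*(7*s - 15) - 8*s^2 - 39*s + 54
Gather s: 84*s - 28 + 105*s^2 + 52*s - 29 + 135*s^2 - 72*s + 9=240*s^2 + 64*s - 48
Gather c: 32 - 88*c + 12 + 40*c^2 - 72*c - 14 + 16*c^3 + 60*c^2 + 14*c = 16*c^3 + 100*c^2 - 146*c + 30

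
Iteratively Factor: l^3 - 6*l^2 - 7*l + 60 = (l - 4)*(l^2 - 2*l - 15) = (l - 4)*(l + 3)*(l - 5)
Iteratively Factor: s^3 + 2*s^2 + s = (s + 1)*(s^2 + s) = s*(s + 1)*(s + 1)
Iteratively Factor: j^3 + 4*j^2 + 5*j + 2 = (j + 2)*(j^2 + 2*j + 1) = (j + 1)*(j + 2)*(j + 1)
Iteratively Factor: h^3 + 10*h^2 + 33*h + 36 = (h + 3)*(h^2 + 7*h + 12) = (h + 3)*(h + 4)*(h + 3)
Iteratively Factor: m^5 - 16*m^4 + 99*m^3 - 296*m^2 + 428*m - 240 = (m - 3)*(m^4 - 13*m^3 + 60*m^2 - 116*m + 80) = (m - 3)*(m - 2)*(m^3 - 11*m^2 + 38*m - 40) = (m - 5)*(m - 3)*(m - 2)*(m^2 - 6*m + 8) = (m - 5)*(m - 4)*(m - 3)*(m - 2)*(m - 2)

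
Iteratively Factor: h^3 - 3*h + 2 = (h - 1)*(h^2 + h - 2) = (h - 1)^2*(h + 2)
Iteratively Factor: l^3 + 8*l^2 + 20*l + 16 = (l + 2)*(l^2 + 6*l + 8) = (l + 2)*(l + 4)*(l + 2)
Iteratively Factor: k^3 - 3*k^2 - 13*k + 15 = (k + 3)*(k^2 - 6*k + 5) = (k - 1)*(k + 3)*(k - 5)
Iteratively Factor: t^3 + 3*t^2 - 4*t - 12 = (t - 2)*(t^2 + 5*t + 6) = (t - 2)*(t + 3)*(t + 2)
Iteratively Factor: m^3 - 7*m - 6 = (m + 2)*(m^2 - 2*m - 3) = (m + 1)*(m + 2)*(m - 3)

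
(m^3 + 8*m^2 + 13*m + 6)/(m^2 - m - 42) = (m^2 + 2*m + 1)/(m - 7)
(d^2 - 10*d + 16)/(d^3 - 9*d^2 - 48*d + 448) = (d - 2)/(d^2 - d - 56)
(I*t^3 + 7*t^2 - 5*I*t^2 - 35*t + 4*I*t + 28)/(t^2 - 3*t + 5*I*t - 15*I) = (I*t^3 + t^2*(7 - 5*I) + t*(-35 + 4*I) + 28)/(t^2 + t*(-3 + 5*I) - 15*I)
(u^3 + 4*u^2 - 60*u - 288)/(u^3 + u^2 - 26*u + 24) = (u^2 - 2*u - 48)/(u^2 - 5*u + 4)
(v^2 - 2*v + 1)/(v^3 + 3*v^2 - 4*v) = (v - 1)/(v*(v + 4))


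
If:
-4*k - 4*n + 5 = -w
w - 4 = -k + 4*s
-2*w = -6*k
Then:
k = w/3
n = 5/4 - w/12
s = w/3 - 1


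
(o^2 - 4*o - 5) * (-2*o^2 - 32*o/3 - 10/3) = -2*o^4 - 8*o^3/3 + 148*o^2/3 + 200*o/3 + 50/3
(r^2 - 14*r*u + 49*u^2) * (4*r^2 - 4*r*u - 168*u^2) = 4*r^4 - 60*r^3*u + 84*r^2*u^2 + 2156*r*u^3 - 8232*u^4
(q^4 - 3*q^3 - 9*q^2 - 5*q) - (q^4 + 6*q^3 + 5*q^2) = -9*q^3 - 14*q^2 - 5*q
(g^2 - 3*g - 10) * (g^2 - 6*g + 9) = g^4 - 9*g^3 + 17*g^2 + 33*g - 90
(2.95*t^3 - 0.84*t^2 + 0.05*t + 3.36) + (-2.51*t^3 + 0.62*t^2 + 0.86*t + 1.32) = 0.44*t^3 - 0.22*t^2 + 0.91*t + 4.68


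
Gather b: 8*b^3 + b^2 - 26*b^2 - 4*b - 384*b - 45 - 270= 8*b^3 - 25*b^2 - 388*b - 315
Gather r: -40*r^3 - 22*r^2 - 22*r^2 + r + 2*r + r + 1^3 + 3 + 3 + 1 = -40*r^3 - 44*r^2 + 4*r + 8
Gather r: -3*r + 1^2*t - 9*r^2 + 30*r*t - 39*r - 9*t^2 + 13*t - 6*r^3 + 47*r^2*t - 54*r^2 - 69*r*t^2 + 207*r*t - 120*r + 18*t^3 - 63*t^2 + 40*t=-6*r^3 + r^2*(47*t - 63) + r*(-69*t^2 + 237*t - 162) + 18*t^3 - 72*t^2 + 54*t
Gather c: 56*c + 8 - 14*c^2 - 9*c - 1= -14*c^2 + 47*c + 7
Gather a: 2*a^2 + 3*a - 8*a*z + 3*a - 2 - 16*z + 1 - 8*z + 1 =2*a^2 + a*(6 - 8*z) - 24*z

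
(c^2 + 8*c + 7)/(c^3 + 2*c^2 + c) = (c + 7)/(c*(c + 1))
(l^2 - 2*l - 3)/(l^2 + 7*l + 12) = (l^2 - 2*l - 3)/(l^2 + 7*l + 12)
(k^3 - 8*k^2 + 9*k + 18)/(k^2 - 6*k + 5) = (k^3 - 8*k^2 + 9*k + 18)/(k^2 - 6*k + 5)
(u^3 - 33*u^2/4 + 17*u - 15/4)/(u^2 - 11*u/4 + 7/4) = (4*u^3 - 33*u^2 + 68*u - 15)/(4*u^2 - 11*u + 7)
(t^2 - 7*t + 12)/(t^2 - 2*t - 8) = (t - 3)/(t + 2)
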